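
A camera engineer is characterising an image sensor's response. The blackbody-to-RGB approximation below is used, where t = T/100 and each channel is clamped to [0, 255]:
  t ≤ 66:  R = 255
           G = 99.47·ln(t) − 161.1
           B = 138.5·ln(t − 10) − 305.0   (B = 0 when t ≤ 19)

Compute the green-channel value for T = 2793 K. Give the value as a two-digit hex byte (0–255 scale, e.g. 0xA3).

0xAA

t = 2793/100 = 27.93; the t ≤ 66 branch applies.
G = 99.47·ln 27.93 − 161.1 = 99.47·3.3297 − 161.1 = 170.105.
Rounded: 170; in hex, 0xAA.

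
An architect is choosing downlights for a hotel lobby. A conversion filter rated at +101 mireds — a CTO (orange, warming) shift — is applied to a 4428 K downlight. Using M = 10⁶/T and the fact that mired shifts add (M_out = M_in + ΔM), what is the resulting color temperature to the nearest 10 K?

3060 K

M_in = 10⁶/4428 = 225.84 mireds.
M_out = 225.84 + (+101) = 326.84 mireds.
T_out = 10⁶/326.84 = 3059.6 K → 3060 K.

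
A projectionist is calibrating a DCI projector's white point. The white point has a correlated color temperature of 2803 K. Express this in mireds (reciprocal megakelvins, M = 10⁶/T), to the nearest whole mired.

357 mireds

M = 10⁶ / 2803 = 356.761 → 357 mireds.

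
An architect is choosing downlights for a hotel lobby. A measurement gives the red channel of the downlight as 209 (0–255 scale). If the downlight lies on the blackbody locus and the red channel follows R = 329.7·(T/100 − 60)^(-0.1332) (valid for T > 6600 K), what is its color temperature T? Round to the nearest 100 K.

9100 K

(t − 60)^(-0.1332) = 209/329.7 = 0.63391.
t − 60 = 0.63391^(1/-0.1332) = 0.63391^(-7.508) = 30.639, so t = 90.639.
T = 100·t = 9064 K → 9100 K to the nearest 100 K.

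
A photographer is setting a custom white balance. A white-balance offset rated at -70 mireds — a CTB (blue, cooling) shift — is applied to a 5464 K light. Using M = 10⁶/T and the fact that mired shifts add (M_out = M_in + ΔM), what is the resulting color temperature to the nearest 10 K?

M_in = 10⁶/5464 = 183.02 mireds.
M_out = 183.02 + (-70) = 113.02 mireds.
T_out = 10⁶/113.02 = 8848.3 K → 8850 K.

8850 K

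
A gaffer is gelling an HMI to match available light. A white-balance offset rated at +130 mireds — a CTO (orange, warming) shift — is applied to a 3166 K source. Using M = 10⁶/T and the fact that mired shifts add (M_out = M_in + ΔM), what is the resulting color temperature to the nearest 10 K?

M_in = 10⁶/3166 = 315.86 mireds.
M_out = 315.86 + (+130) = 445.86 mireds.
T_out = 10⁶/445.86 = 2242.9 K → 2240 K.

2240 K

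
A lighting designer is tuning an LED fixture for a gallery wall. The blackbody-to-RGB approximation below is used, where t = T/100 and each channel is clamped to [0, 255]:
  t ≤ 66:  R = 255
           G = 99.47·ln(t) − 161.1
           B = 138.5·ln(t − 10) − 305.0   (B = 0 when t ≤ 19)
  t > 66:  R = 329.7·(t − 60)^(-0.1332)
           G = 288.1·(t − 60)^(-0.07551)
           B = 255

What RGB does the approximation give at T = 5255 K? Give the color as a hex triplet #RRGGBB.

#FFE9D6

t = 5255/100 = 52.55; the t ≤ 66 branch applies.
R = 255 by definition for t ≤ 66.
G = 99.47·ln 52.55 − 161.1 = 99.47·3.9618 − 161.1 = 232.977.
B = 138.5·ln(52.55 − 10) − 305.0 = 138.5·ln 42.55 − 305.0 = 138.5·3.7507 − 305.0 = 214.469.
Rounded: (255, 233, 214).
In hex: #FFE9D6.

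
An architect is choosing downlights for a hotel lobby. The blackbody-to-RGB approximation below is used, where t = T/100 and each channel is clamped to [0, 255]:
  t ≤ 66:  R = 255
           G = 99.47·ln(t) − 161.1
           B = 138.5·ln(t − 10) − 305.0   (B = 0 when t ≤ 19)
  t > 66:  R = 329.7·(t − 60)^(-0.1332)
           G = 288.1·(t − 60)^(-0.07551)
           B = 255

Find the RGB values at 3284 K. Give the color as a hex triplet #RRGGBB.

t = 3284/100 = 32.84; the t ≤ 66 branch applies.
R = 255 by definition for t ≤ 66.
G = 99.47·ln 32.84 − 161.1 = 99.47·3.4916 − 161.1 = 186.214.
B = 138.5·ln(32.84 − 10) − 305.0 = 138.5·ln 22.84 − 305.0 = 138.5·3.1285 − 305.0 = 128.299.
Rounded: (255, 186, 128).
In hex: #FFBA80.

#FFBA80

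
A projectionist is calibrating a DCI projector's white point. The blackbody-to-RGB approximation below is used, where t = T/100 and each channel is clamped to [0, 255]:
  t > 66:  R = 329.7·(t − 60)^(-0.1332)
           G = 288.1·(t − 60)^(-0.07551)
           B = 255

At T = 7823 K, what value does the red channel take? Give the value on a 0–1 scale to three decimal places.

t = 7823/100 = 78.23; the t > 66 branch applies.
R = 329.7·(78.23 − 60)^(-0.1332) = 329.7·18.23^(-0.1332) = 329.7·0.67930 = 223.966.
On a 0–1 scale: 223.966/255 = 0.8783 → 0.878.

0.878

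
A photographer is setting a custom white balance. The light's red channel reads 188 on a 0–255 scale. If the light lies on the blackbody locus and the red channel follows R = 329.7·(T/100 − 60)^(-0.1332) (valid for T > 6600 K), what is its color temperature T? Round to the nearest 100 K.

12800 K

(t − 60)^(-0.1332) = 188/329.7 = 0.57022.
t − 60 = 0.57022^(1/-0.1332) = 0.57022^(-7.508) = 67.848, so t = 127.848.
T = 100·t = 12785 K → 12800 K to the nearest 100 K.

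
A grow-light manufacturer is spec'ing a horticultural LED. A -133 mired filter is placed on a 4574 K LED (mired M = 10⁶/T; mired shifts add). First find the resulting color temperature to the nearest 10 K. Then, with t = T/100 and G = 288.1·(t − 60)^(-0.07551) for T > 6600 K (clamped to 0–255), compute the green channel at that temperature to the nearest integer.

212

M_in = 10⁶/4574 = 218.63; M_out = 218.63 + (-133) = 85.63.
T_out = 10⁶/85.63 = 11678.6 K → 11680 K; t = 116.8.
G = 288.1·(116.8 − 60)^(-0.07551) = 288.1·56.8^(-0.07551) = 288.1·0.73710 = 212.360.
Rounded: 212.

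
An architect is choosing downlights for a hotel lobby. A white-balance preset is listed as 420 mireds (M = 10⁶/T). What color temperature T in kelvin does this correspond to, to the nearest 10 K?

2380 K

T = 10⁶ / 420 = 2380.95 K → 2380 K.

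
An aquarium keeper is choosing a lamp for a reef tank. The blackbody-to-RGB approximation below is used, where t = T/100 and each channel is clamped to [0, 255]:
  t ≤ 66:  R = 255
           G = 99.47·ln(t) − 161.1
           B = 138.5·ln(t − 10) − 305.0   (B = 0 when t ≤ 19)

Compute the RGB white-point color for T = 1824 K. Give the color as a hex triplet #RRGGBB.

t = 1824/100 = 18.24; the t ≤ 66 branch applies.
R = 255 by definition for t ≤ 66.
G = 99.47·ln 18.24 − 161.1 = 99.47·2.9036 − 161.1 = 127.723.
t = 18.24 ≤ 19, so B = 0.
Rounded: (255, 128, 0).
In hex: #FF8000.

#FF8000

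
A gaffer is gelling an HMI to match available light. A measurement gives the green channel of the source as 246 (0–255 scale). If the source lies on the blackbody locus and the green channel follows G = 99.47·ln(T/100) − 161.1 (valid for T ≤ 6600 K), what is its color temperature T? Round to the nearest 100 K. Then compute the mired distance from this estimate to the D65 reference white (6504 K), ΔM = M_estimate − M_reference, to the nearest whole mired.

+13 mireds

ln t = (246 + 161.1) / 99.47 = 4.0927.
t = e^4.0927 = 59.901.
T = 100·t = 5990 K → 6000 K to the nearest 100 K.
M_estimate = 10⁶/6000 = 166.67; M_reference = 10⁶/6504 = 153.75.
ΔM = 166.67 − 153.75 = 12.92 → +13 mireds.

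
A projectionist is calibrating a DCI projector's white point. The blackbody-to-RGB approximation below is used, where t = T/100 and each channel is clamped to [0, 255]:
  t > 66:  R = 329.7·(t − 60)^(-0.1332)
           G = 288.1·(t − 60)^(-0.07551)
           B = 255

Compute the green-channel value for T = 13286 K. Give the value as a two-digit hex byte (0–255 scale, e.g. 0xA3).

0xD0

t = 13286/100 = 132.86; the t > 66 branch applies.
G = 288.1·(132.86 − 60)^(-0.07551) = 288.1·72.86^(-0.07551) = 288.1·0.72337 = 208.404.
Rounded: 208; in hex, 0xD0.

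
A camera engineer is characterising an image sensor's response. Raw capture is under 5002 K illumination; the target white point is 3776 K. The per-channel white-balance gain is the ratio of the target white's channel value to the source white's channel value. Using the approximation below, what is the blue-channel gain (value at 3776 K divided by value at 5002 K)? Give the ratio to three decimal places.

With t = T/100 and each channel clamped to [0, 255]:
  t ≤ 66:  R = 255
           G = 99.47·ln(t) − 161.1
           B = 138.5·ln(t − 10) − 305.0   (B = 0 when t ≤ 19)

At 5002 K (t = 50.02):
  B = 138.5·ln(50.02 − 10) − 305.0 = 138.5·ln 40.02 − 305.0 = 138.5·3.6894 − 305.0 = 205.979.
At 3776 K (t = 37.76):
  B = 138.5·ln(37.76 − 10) − 305.0 = 138.5·ln 27.76 − 305.0 = 138.5·3.3236 − 305.0 = 155.318.
Gain = 155.318 / 205.979 = 0.7540 → 0.754.

0.754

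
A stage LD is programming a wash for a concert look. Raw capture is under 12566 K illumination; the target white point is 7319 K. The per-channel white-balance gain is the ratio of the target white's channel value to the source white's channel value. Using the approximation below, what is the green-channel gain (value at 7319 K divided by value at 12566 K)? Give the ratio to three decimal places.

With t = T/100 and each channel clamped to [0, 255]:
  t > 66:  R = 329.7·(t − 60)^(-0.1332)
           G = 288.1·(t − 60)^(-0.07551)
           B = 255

1.129

At 12566 K (t = 125.66):
  G = 288.1·(125.66 − 60)^(-0.07551) = 288.1·65.66^(-0.07551) = 288.1·0.72908 = 210.048.
At 7319 K (t = 73.19):
  G = 288.1·(73.19 − 60)^(-0.07551) = 288.1·13.19^(-0.07551) = 288.1·0.82302 = 237.112.
Gain = 237.112 / 210.048 = 1.1288 → 1.129.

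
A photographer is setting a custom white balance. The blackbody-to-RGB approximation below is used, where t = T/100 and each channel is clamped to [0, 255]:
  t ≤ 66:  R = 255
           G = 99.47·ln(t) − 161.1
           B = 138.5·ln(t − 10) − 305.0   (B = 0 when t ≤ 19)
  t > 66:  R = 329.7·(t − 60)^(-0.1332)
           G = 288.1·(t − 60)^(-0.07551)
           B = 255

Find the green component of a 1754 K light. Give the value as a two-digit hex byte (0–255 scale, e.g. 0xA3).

t = 1754/100 = 17.54; the t ≤ 66 branch applies.
G = 99.47·ln 17.54 − 161.1 = 99.47·2.8645 − 161.1 = 123.830.
Rounded: 124; in hex, 0x7C.

0x7C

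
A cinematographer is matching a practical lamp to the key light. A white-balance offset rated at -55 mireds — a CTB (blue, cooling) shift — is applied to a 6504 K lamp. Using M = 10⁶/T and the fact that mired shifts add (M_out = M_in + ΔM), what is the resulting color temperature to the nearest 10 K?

10130 K

M_in = 10⁶/6504 = 153.75 mireds.
M_out = 153.75 + (-55) = 98.75 mireds.
T_out = 10⁶/98.75 = 10126.4 K → 10130 K.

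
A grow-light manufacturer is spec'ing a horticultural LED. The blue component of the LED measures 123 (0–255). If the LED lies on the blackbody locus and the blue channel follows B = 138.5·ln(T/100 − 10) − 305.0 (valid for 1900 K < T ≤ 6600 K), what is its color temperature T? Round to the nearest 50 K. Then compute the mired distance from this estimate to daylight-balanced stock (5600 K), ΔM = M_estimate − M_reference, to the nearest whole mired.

ln(t − 10) = (123 + 305.0) / 138.5 = 3.0903.
t − 10 = e^3.0903 = 21.983, so t = 31.983.
T = 100·t = 3198 K → 3200 K to the nearest 50 K.
M_estimate = 10⁶/3200 = 312.50; M_reference = 10⁶/5600 = 178.57.
ΔM = 312.50 − 178.57 = 133.93 → +134 mireds.

+134 mireds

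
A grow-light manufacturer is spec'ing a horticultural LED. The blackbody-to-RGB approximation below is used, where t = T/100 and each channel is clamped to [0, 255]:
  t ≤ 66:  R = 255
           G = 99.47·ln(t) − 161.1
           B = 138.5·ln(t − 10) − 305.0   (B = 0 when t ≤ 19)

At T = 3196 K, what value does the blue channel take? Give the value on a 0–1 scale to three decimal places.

0.482

t = 3196/100 = 31.96; the t ≤ 66 branch applies.
B = 138.5·ln(31.96 − 10) − 305.0 = 138.5·ln 21.96 − 305.0 = 138.5·3.0892 − 305.0 = 122.857.
On a 0–1 scale: 122.857/255 = 0.4818 → 0.482.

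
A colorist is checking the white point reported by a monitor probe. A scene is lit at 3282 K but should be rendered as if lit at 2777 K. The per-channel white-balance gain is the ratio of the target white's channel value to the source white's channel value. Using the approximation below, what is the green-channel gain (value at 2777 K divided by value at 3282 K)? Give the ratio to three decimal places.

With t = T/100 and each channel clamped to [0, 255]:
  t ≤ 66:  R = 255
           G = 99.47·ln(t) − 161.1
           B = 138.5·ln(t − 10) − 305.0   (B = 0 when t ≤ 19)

At 3282 K (t = 32.82):
  G = 99.47·ln 32.82 − 161.1 = 99.47·3.4910 − 161.1 = 186.154.
At 2777 K (t = 27.77):
  G = 99.47·ln 27.77 − 161.1 = 99.47·3.3240 − 161.1 = 169.534.
Gain = 169.534 / 186.154 = 0.9107 → 0.911.

0.911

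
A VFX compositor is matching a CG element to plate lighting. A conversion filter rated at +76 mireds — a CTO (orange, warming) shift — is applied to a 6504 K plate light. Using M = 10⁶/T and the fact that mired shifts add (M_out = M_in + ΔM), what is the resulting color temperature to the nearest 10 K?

M_in = 10⁶/6504 = 153.75 mireds.
M_out = 153.75 + (+76) = 229.75 mireds.
T_out = 10⁶/229.75 = 4352.5 K → 4350 K.

4350 K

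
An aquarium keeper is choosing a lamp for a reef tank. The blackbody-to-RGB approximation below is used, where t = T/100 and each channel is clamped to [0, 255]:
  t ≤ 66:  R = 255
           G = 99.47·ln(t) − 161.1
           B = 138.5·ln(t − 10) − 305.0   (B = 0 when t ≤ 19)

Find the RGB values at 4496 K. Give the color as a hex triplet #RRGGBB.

t = 4496/100 = 44.96; the t ≤ 66 branch applies.
R = 255 by definition for t ≤ 66.
G = 99.47·ln 44.96 − 161.1 = 99.47·3.8058 − 161.1 = 217.460.
B = 138.5·ln(44.96 − 10) − 305.0 = 138.5·ln 34.96 − 305.0 = 138.5·3.5542 − 305.0 = 187.257.
Rounded: (255, 217, 187).
In hex: #FFD9BB.

#FFD9BB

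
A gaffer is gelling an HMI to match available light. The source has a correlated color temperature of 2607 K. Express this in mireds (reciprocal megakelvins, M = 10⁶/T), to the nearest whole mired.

384 mireds

M = 10⁶ / 2607 = 383.583 → 384 mireds.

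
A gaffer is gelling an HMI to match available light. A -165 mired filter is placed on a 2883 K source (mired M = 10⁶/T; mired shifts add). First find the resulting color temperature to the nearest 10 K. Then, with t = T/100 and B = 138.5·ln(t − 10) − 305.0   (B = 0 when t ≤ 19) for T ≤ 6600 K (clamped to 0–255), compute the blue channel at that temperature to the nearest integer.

222

M_in = 10⁶/2883 = 346.86; M_out = 346.86 + (-165) = 181.86.
T_out = 10⁶/181.86 = 5498.7 K → 5500 K; t = 55.
B = 138.5·ln(55 − 10) − 305.0 = 138.5·ln 45 − 305.0 = 138.5·3.8067 − 305.0 = 222.223.
Rounded: 222.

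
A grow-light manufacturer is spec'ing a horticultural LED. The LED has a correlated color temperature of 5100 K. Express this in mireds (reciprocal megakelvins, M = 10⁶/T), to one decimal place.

196.1 mireds

M = 10⁶ / 5100 = 196.078 → 196.1 mireds.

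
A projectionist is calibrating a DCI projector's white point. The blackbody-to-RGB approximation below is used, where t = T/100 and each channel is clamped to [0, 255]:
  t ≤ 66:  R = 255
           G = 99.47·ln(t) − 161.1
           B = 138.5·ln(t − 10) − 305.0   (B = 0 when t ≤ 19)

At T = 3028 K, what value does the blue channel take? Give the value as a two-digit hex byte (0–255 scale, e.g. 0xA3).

0x70

t = 3028/100 = 30.28; the t ≤ 66 branch applies.
B = 138.5·ln(30.28 − 10) − 305.0 = 138.5·ln 20.28 − 305.0 = 138.5·3.0096 − 305.0 = 111.834.
Rounded: 112; in hex, 0x70.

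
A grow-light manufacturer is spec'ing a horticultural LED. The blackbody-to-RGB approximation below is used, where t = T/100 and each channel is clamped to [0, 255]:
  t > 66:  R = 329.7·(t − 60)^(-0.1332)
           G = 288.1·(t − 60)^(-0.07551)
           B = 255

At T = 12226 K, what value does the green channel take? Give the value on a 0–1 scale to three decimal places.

0.827

t = 12226/100 = 122.26; the t > 66 branch applies.
G = 288.1·(122.26 − 60)^(-0.07551) = 288.1·62.26^(-0.07551) = 288.1·0.73201 = 210.893.
On a 0–1 scale: 210.893/255 = 0.8270 → 0.827.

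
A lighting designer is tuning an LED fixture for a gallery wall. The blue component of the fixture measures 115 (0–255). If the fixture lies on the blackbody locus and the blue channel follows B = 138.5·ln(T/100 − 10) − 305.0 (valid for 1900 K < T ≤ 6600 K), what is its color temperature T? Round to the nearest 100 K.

ln(t − 10) = (115 + 305.0) / 138.5 = 3.0325.
t − 10 = e^3.0325 = 20.749, so t = 30.749.
T = 100·t = 3075 K → 3100 K to the nearest 100 K.

3100 K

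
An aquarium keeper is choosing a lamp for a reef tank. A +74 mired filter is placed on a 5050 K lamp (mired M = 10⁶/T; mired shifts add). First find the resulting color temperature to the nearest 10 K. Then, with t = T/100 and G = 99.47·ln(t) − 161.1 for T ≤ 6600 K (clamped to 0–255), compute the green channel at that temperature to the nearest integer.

M_in = 10⁶/5050 = 198.02; M_out = 198.02 + (+74) = 272.02.
T_out = 10⁶/272.02 = 3676.2 K → 3680 K; t = 36.8.
G = 99.47·ln 36.8 − 161.1 = 99.47·3.6055 − 161.1 = 197.539.
Rounded: 198.

198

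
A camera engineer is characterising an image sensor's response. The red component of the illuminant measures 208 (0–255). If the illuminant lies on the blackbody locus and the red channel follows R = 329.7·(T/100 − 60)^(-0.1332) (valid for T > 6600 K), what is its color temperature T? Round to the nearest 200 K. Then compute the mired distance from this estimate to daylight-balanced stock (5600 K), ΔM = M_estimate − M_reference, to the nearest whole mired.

(t − 60)^(-0.1332) = 208/329.7 = 0.63088.
t − 60 = 0.63088^(1/-0.1332) = 0.63088^(-7.508) = 31.763, so t = 91.763.
T = 100·t = 9176 K → 9200 K to the nearest 200 K.
M_estimate = 10⁶/9200 = 108.70; M_reference = 10⁶/5600 = 178.57.
ΔM = 108.70 − 178.57 = -69.88 → -70 mireds.

-70 mireds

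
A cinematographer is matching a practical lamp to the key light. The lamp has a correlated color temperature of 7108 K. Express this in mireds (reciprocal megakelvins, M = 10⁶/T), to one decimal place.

140.7 mireds

M = 10⁶ / 7108 = 140.687 → 140.7 mireds.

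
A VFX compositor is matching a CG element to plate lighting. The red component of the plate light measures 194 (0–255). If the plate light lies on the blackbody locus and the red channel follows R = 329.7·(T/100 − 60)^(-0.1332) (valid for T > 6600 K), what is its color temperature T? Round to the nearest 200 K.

(t − 60)^(-0.1332) = 194/329.7 = 0.58841.
t − 60 = 0.58841^(1/-0.1332) = 0.58841^(-7.508) = 53.593, so t = 113.593.
T = 100·t = 11359 K → 11400 K to the nearest 200 K.

11400 K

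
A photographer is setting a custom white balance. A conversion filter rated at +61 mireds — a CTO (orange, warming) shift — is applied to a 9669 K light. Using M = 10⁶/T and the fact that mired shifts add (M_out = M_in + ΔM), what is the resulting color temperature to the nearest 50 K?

6100 K

M_in = 10⁶/9669 = 103.42 mireds.
M_out = 103.42 + (+61) = 164.42 mireds.
T_out = 10⁶/164.42 = 6081.9 K → 6100 K.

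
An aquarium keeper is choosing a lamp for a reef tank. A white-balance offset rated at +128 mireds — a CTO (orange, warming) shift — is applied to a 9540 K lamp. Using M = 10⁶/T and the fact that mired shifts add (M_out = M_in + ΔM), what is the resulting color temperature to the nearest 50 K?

M_in = 10⁶/9540 = 104.82 mireds.
M_out = 104.82 + (+128) = 232.82 mireds.
T_out = 10⁶/232.82 = 4295.1 K → 4300 K.

4300 K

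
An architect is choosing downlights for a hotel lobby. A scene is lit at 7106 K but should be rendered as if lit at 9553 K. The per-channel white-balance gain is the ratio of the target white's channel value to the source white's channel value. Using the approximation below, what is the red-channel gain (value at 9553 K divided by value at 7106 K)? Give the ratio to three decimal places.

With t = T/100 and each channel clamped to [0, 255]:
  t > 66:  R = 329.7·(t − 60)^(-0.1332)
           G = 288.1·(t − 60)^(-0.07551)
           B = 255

At 7106 K (t = 71.06):
  R = 329.7·(71.06 − 60)^(-0.1332) = 329.7·11.06^(-0.1332) = 329.7·0.72606 = 239.382.
At 9553 K (t = 95.53):
  R = 329.7·(95.53 − 60)^(-0.1332) = 329.7·35.53^(-0.1332) = 329.7·0.62153 = 204.918.
Gain = 204.918 / 239.382 = 0.8560 → 0.856.

0.856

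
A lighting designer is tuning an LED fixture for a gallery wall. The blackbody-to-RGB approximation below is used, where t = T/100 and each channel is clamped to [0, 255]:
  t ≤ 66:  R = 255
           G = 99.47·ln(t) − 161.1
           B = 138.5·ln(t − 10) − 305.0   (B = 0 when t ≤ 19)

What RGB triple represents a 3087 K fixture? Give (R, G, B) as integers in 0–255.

t = 3087/100 = 30.87; the t ≤ 66 branch applies.
R = 255 by definition for t ≤ 66.
G = 99.47·ln 30.87 − 161.1 = 99.47·3.4298 − 161.1 = 180.061.
B = 138.5·ln(30.87 − 10) − 305.0 = 138.5·ln 20.87 − 305.0 = 138.5·3.0383 − 305.0 = 115.806.
Rounded: (255, 180, 116).

(255, 180, 116)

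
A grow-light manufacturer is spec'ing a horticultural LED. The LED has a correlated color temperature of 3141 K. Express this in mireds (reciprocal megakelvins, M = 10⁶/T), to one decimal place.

318.4 mireds

M = 10⁶ / 3141 = 318.370 → 318.4 mireds.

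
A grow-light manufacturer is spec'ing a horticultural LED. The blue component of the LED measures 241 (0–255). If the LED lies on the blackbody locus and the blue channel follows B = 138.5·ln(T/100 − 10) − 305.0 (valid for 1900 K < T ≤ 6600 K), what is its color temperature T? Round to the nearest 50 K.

6150 K

ln(t − 10) = (241 + 305.0) / 138.5 = 3.9422.
t − 10 = e^3.9422 = 51.534, so t = 61.534.
T = 100·t = 6153 K → 6150 K to the nearest 50 K.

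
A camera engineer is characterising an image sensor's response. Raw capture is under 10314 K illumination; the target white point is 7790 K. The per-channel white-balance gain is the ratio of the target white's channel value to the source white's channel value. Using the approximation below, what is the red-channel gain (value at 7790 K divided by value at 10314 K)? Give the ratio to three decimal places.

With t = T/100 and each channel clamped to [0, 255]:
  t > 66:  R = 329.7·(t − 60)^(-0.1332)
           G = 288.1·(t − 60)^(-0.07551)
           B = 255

At 10314 K (t = 103.14):
  R = 329.7·(103.14 − 60)^(-0.1332) = 329.7·43.14^(-0.1332) = 329.7·0.60567 = 199.688.
At 7790 K (t = 77.9):
  R = 329.7·(77.9 − 60)^(-0.1332) = 329.7·17.9^(-0.1332) = 329.7·0.68096 = 224.512.
Gain = 224.512 / 199.688 = 1.1243 → 1.124.

1.124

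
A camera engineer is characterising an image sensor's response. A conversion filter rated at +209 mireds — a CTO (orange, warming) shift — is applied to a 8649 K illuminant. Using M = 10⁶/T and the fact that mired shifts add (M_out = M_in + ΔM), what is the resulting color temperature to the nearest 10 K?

M_in = 10⁶/8649 = 115.62 mireds.
M_out = 115.62 + (+209) = 324.62 mireds.
T_out = 10⁶/324.62 = 3080.5 K → 3080 K.

3080 K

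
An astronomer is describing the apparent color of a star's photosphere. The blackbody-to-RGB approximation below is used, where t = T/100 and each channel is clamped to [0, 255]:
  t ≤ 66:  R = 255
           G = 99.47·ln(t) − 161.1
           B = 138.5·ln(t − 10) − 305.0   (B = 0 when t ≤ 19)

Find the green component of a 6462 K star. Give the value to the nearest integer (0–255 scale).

t = 6462/100 = 64.62; the t ≤ 66 branch applies.
G = 99.47·ln 64.62 − 161.1 = 99.47·4.1685 − 161.1 = 253.543.
Rounded: 254.

254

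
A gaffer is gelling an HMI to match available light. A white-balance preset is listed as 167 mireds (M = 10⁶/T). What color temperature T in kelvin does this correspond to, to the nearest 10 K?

5990 K

T = 10⁶ / 167 = 5988.02 K → 5990 K.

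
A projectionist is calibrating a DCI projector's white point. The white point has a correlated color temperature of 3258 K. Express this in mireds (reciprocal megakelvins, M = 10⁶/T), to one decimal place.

M = 10⁶ / 3258 = 306.937 → 306.9 mireds.

306.9 mireds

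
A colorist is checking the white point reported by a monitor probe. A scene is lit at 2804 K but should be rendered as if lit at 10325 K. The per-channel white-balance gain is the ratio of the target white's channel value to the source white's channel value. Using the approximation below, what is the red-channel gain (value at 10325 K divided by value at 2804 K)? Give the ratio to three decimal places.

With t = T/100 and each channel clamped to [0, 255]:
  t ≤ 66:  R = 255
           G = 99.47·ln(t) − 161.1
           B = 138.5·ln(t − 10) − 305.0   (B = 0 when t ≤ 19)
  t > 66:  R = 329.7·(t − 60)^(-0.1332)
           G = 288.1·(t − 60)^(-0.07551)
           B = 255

At 2804 K (t = 28.04):
  R = 255 by definition for t ≤ 66.
At 10325 K (t = 103.25):
  R = 329.7·(103.25 − 60)^(-0.1332) = 329.7·43.25^(-0.1332) = 329.7·0.60546 = 199.621.
Gain = 199.621 / 255.000 = 0.7828 → 0.783.

0.783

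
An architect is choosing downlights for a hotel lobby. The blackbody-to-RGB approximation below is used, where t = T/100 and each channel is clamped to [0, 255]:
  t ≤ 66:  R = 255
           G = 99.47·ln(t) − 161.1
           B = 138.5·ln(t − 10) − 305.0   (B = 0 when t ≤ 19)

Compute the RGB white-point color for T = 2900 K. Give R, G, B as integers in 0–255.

R=255, G=174, B=103

t = 2900/100 = 29; the t ≤ 66 branch applies.
R = 255 by definition for t ≤ 66.
G = 99.47·ln 29 − 161.1 = 99.47·3.3673 − 161.1 = 173.845.
B = 138.5·ln(29 − 10) − 305.0 = 138.5·ln 19 − 305.0 = 138.5·2.9444 − 305.0 = 102.805.
Rounded: (255, 174, 103).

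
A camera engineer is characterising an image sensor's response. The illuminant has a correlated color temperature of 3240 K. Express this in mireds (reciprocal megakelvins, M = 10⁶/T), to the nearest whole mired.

M = 10⁶ / 3240 = 308.642 → 309 mireds.

309 mireds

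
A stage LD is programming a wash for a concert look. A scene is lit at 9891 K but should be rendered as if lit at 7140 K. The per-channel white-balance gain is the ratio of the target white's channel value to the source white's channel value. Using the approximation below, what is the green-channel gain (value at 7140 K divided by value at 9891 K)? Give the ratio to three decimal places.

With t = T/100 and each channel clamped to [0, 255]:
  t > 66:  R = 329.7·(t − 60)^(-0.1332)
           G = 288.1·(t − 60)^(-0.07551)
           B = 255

At 9891 K (t = 98.91):
  G = 288.1·(98.91 − 60)^(-0.07551) = 288.1·38.91^(-0.07551) = 288.1·0.75846 = 218.513.
At 7140 K (t = 71.4):
  G = 288.1·(71.4 − 60)^(-0.07551) = 288.1·11.4^(-0.07551) = 288.1·0.83213 = 239.738.
Gain = 239.738 / 218.513 = 1.0971 → 1.097.

1.097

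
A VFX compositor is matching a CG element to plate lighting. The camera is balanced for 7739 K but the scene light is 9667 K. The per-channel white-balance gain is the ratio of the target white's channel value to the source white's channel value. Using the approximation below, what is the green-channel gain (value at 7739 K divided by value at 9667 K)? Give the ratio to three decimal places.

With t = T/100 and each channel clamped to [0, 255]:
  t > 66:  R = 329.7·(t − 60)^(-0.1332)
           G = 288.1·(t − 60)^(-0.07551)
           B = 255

At 9667 K (t = 96.67):
  G = 288.1·(96.67 − 60)^(-0.07551) = 288.1·36.67^(-0.07551) = 288.1·0.76187 = 219.494.
At 7739 K (t = 77.39):
  G = 288.1·(77.39 − 60)^(-0.07551) = 288.1·17.39^(-0.07551) = 288.1·0.80602 = 232.214.
Gain = 232.214 / 219.494 = 1.0580 → 1.058.

1.058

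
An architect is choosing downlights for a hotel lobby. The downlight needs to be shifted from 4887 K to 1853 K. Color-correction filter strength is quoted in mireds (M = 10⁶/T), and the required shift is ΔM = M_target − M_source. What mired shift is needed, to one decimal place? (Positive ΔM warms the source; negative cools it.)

M_source = 10⁶/4887 = 204.625; M_target = 10⁶/1853 = 539.665.
ΔM = 539.665 − 204.625 = 335.041 → +335.0 mireds, a warming shift.

+335.0 mireds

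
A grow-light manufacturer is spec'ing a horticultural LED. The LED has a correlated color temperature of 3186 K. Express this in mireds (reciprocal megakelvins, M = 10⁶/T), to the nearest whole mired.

314 mireds

M = 10⁶ / 3186 = 313.873 → 314 mireds.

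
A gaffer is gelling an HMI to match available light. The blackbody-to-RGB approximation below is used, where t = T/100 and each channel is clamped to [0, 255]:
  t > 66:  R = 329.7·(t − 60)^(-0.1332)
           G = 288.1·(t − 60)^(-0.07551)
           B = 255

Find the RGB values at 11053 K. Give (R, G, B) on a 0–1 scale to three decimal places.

t = 11053/100 = 110.53; the t > 66 branch applies.
R = 329.7·(110.53 − 60)^(-0.1332) = 329.7·50.53^(-0.1332) = 329.7·0.59304 = 195.527.
G = 288.1·(110.53 − 60)^(-0.07551) = 288.1·50.53^(-0.07551) = 288.1·0.74364 = 214.244.
B = 255 by definition for t > 66.
Dividing each by 255: (0.7668, 0.8402, 1.0000) → (0.767, 0.840, 1.000).

(0.767, 0.840, 1.000)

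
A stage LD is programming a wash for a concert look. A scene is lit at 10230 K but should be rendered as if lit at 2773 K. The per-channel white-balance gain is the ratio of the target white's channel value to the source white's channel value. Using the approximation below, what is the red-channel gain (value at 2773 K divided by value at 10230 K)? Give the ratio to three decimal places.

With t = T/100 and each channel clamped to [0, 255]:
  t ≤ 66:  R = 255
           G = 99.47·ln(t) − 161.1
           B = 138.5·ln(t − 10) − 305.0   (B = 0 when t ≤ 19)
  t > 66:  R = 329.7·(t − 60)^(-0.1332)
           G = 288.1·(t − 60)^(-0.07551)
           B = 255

At 10230 K (t = 102.3):
  R = 329.7·(102.3 − 60)^(-0.1332) = 329.7·42.3^(-0.1332) = 329.7·0.60726 = 200.212.
At 2773 K (t = 27.73):
  R = 255 by definition for t ≤ 66.
Gain = 255.000 / 200.212 = 1.2736 → 1.274.

1.274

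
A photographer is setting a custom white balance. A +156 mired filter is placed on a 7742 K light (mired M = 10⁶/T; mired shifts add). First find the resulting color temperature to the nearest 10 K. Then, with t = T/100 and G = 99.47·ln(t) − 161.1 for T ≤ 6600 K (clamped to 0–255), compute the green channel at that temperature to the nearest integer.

M_in = 10⁶/7742 = 129.17; M_out = 129.17 + (+156) = 285.17.
T_out = 10⁶/285.17 = 3506.7 K → 3510 K; t = 35.1.
G = 99.47·ln 35.1 − 161.1 = 99.47·3.5582 − 161.1 = 192.834.
Rounded: 193.

193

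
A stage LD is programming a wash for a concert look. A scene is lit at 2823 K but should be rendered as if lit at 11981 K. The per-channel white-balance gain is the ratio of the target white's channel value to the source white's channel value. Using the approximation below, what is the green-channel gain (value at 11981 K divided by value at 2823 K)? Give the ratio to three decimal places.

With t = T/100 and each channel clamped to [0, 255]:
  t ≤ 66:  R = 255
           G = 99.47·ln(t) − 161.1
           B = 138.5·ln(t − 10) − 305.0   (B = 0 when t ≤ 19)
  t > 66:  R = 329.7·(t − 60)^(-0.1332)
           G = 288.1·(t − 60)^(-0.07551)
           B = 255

1.236

At 2823 K (t = 28.23):
  G = 99.47·ln 28.23 − 161.1 = 99.47·3.3404 − 161.1 = 171.168.
At 11981 K (t = 119.81):
  G = 288.1·(119.81 − 60)^(-0.07551) = 288.1·59.81^(-0.07551) = 288.1·0.73424 = 211.533.
Gain = 211.533 / 171.168 = 1.2358 → 1.236.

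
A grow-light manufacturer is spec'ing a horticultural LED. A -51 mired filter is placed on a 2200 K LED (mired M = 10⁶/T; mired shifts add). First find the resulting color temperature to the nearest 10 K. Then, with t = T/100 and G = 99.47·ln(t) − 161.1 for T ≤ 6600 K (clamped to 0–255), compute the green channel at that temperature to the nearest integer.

M_in = 10⁶/2200 = 454.55; M_out = 454.55 + (-51) = 403.55.
T_out = 10⁶/403.55 = 2478.0 K → 2480 K; t = 24.8.
G = 99.47·ln 24.8 − 161.1 = 99.47·3.2108 − 161.1 = 158.283.
Rounded: 158.

158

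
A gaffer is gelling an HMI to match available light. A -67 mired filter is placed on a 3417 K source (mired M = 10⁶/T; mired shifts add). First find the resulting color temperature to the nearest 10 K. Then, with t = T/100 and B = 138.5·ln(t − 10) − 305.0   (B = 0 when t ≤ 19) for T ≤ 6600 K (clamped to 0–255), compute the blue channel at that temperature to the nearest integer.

M_in = 10⁶/3417 = 292.65; M_out = 292.65 + (-67) = 225.65.
T_out = 10⁶/225.65 = 4431.6 K → 4430 K; t = 44.3.
B = 138.5·ln(44.3 − 10) − 305.0 = 138.5·ln 34.3 − 305.0 = 138.5·3.5351 − 305.0 = 184.618.
Rounded: 185.

185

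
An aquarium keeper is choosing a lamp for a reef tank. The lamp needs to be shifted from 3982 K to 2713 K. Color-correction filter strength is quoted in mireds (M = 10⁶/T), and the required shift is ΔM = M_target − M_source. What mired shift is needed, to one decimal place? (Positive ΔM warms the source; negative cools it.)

+117.5 mireds

M_source = 10⁶/3982 = 251.130; M_target = 10⁶/2713 = 368.596.
ΔM = 368.596 − 251.130 = 117.466 → +117.5 mireds, a warming shift.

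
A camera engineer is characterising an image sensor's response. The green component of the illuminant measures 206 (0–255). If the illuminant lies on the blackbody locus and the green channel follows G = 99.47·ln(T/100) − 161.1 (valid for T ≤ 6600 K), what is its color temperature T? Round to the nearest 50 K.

4000 K

ln t = (206 + 161.1) / 99.47 = 3.6906.
t = e^3.6906 = 40.067.
T = 100·t = 4007 K → 4000 K to the nearest 50 K.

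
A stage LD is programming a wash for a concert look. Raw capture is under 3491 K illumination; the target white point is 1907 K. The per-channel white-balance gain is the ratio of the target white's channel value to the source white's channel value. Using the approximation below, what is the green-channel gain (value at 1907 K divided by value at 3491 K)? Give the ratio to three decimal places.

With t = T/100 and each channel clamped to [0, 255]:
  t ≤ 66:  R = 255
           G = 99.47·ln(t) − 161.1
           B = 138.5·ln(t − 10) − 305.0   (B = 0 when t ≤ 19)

0.687

At 3491 K (t = 34.91):
  G = 99.47·ln 34.91 − 161.1 = 99.47·3.5528 − 161.1 = 192.294.
At 1907 K (t = 19.07):
  G = 99.47·ln 19.07 − 161.1 = 99.47·2.9481 − 161.1 = 132.149.
Gain = 132.149 / 192.294 = 0.6872 → 0.687.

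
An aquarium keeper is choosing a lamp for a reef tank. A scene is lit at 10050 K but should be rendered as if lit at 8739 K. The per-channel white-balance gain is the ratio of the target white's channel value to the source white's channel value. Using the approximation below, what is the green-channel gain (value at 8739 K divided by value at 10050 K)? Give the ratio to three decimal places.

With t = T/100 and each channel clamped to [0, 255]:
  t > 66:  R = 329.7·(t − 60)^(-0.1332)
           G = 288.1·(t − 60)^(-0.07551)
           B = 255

1.030

At 10050 K (t = 100.5):
  G = 288.1·(100.5 − 60)^(-0.07551) = 288.1·40.5^(-0.07551) = 288.1·0.75617 = 217.853.
At 8739 K (t = 87.39):
  G = 288.1·(87.39 − 60)^(-0.07551) = 288.1·27.39^(-0.07551) = 288.1·0.77884 = 224.383.
Gain = 224.383 / 217.853 = 1.0300 → 1.030.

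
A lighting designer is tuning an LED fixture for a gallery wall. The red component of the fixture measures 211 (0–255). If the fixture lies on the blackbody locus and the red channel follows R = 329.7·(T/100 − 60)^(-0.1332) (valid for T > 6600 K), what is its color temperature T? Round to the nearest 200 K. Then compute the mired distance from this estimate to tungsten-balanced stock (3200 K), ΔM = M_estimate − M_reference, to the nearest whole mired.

-199 mireds

(t − 60)^(-0.1332) = 211/329.7 = 0.63998.
t − 60 = 0.63998^(1/-0.1332) = 0.63998^(-7.508) = 28.525, so t = 88.525.
T = 100·t = 8853 K → 8800 K to the nearest 200 K.
M_estimate = 10⁶/8800 = 113.64; M_reference = 10⁶/3200 = 312.50.
ΔM = 113.64 − 312.50 = -198.86 → -199 mireds.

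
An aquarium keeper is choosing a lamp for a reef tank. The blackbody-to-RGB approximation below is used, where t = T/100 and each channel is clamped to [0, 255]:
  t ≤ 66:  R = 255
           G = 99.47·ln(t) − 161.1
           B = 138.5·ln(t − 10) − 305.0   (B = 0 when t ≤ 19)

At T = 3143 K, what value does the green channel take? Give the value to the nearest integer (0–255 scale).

t = 3143/100 = 31.43; the t ≤ 66 branch applies.
G = 99.47·ln 31.43 − 161.1 = 99.47·3.4478 − 161.1 = 181.849.
Rounded: 182.

182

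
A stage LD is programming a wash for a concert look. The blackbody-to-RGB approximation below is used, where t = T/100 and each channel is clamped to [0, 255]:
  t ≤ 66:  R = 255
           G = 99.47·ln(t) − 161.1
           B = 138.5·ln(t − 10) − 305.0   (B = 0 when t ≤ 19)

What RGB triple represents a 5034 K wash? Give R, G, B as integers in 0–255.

R=255, G=229, B=207

t = 5034/100 = 50.34; the t ≤ 66 branch applies.
R = 255 by definition for t ≤ 66.
G = 99.47·ln 50.34 − 161.1 = 99.47·3.9188 − 161.1 = 228.703.
B = 138.5·ln(50.34 − 10) − 305.0 = 138.5·ln 40.34 − 305.0 = 138.5·3.6973 − 305.0 = 207.082.
Rounded: (255, 229, 207).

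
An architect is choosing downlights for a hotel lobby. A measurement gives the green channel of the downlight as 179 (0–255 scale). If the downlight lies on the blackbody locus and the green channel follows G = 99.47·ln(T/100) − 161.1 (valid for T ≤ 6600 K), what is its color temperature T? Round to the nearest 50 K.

ln t = (179 + 161.1) / 99.47 = 3.4191.
t = e^3.4191 = 30.543.
T = 100·t = 3054 K → 3050 K to the nearest 50 K.

3050 K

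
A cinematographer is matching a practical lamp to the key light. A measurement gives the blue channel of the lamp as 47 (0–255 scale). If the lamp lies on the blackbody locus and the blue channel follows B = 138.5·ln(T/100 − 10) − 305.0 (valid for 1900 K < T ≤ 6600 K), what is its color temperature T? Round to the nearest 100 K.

ln(t − 10) = (47 + 305.0) / 138.5 = 2.5415.
t − 10 = e^2.5415 = 12.699, so t = 22.699.
T = 100·t = 2270 K → 2300 K to the nearest 100 K.

2300 K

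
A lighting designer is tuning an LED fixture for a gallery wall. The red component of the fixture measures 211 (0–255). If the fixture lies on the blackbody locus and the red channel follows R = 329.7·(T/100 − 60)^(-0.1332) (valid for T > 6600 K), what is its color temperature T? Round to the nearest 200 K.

8800 K

(t − 60)^(-0.1332) = 211/329.7 = 0.63998.
t − 60 = 0.63998^(1/-0.1332) = 0.63998^(-7.508) = 28.525, so t = 88.525.
T = 100·t = 8853 K → 8800 K to the nearest 200 K.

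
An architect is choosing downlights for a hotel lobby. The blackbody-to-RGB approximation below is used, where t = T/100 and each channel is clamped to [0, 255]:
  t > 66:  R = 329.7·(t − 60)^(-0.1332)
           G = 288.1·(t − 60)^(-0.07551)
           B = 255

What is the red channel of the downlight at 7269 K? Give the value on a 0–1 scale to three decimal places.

0.922

t = 7269/100 = 72.69; the t > 66 branch applies.
R = 329.7·(72.69 − 60)^(-0.1332) = 329.7·12.69^(-0.1332) = 329.7·0.71288 = 235.038.
On a 0–1 scale: 235.038/255 = 0.9217 → 0.922.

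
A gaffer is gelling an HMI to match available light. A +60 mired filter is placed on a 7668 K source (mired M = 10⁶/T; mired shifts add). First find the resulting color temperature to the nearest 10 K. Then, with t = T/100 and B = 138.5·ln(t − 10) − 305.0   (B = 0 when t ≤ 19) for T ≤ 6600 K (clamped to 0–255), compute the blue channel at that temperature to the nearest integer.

M_in = 10⁶/7668 = 130.41; M_out = 130.41 + (+60) = 190.41.
T_out = 10⁶/190.41 = 5251.8 K → 5250 K; t = 52.5.
B = 138.5·ln(52.5 − 10) − 305.0 = 138.5·ln 42.5 − 305.0 = 138.5·3.7495 − 305.0 = 214.306.
Rounded: 214.

214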